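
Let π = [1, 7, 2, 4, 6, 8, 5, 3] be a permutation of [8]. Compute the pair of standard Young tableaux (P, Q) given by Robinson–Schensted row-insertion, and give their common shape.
P = [1, 2, 3, 5, 8] / [4] / [6] / [7];  Q = [1, 2, 4, 5, 6] / [3] / [7] / [8];  common shape = (5, 1, 1, 1)

Row-insert the values π_1, π_2, … into P one at a time, bumping the leftmost entry strictly greater than the inserted value down to the next row. The recording tableau Q records, in position (i, j), the step at which that cell was added to P.
  Insert 1 (step 1): P = [1];  Q = [1]
  Insert 7 (step 2): P = [1, 7];  Q = [1, 2]
  Insert 2 (step 3): P = [1, 2] / [7];  Q = [1, 2] / [3]
  Insert 4 (step 4): P = [1, 2, 4] / [7];  Q = [1, 2, 4] / [3]
  Insert 6 (step 5): P = [1, 2, 4, 6] / [7];  Q = [1, 2, 4, 5] / [3]
  Insert 8 (step 6): P = [1, 2, 4, 6, 8] / [7];  Q = [1, 2, 4, 5, 6] / [3]
  Insert 5 (step 7): P = [1, 2, 4, 5, 8] / [6] / [7];  Q = [1, 2, 4, 5, 6] / [3] / [7]
  Insert 3 (step 8): P = [1, 2, 3, 5, 8] / [4] / [6] / [7];  Q = [1, 2, 4, 5, 6] / [3] / [7] / [8]
Final shape: (5, 1, 1, 1).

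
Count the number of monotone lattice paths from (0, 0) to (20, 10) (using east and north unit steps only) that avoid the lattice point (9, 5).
Number of paths = 21300279

Total paths from (0, 0) to (20, 10): C(30, 20) = 30045015. Paths through (9, 5): (paths (0, 0) → (9, 5)) × (paths (9, 5) → (20, 10)) = C(14, 9) · C(16, 11) = 2002 · 4368 = 8744736. Avoidance count = 30045015 − 8744736 = 21300279.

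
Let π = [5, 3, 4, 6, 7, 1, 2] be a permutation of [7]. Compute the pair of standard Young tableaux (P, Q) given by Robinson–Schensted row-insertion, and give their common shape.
P = [1, 2, 6, 7] / [3, 4] / [5];  Q = [1, 3, 4, 5] / [2, 7] / [6];  common shape = (4, 2, 1)

Row-insert the values π_1, π_2, … into P one at a time, bumping the leftmost entry strictly greater than the inserted value down to the next row. The recording tableau Q records, in position (i, j), the step at which that cell was added to P.
  Insert 5 (step 1): P = [5];  Q = [1]
  Insert 3 (step 2): P = [3] / [5];  Q = [1] / [2]
  Insert 4 (step 3): P = [3, 4] / [5];  Q = [1, 3] / [2]
  Insert 6 (step 4): P = [3, 4, 6] / [5];  Q = [1, 3, 4] / [2]
  Insert 7 (step 5): P = [3, 4, 6, 7] / [5];  Q = [1, 3, 4, 5] / [2]
  Insert 1 (step 6): P = [1, 4, 6, 7] / [3] / [5];  Q = [1, 3, 4, 5] / [2] / [6]
  Insert 2 (step 7): P = [1, 2, 6, 7] / [3, 4] / [5];  Q = [1, 3, 4, 5] / [2, 7] / [6]
Final shape: (4, 2, 1).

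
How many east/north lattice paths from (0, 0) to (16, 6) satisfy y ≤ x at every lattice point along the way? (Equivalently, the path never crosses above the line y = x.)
Number of paths = 48279

By the reflection principle (André's argument), the number of monotone paths to (16, 6) with n ≤ m that never go above y = x is C(22, 16) − C(22, 17) = 74613 − 26334 = 48279.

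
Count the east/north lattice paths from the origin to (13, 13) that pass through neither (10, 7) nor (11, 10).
Number of paths = 6017728

Inclusion–exclusion. Total paths: C(26, 13) = 10400600. Through P₁: C(17, 10)·C(9, 3) = 1633632. Through P₂: C(21, 11)·C(5, 2) = 3527160. Since P₁ is strictly southwest of P₂, a monotone path through both must visit P₁ then P₂; paths through both = C(17, 10)·C(4, 1)·C(5, 2) = 777920. Avoid both = 10400600 − 1633632 − 3527160 + 777920 = 6017728.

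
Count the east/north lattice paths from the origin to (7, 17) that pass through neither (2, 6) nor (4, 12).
Number of paths = 165784

Inclusion–exclusion. Total paths: C(24, 7) = 346104. Through P₁: C(8, 2)·C(16, 5) = 122304. Through P₂: C(16, 4)·C(8, 3) = 101920. Since P₁ is strictly southwest of P₂, a monotone path through both must visit P₁ then P₂; paths through both = C(8, 2)·C(8, 2)·C(8, 3) = 43904. Avoid both = 346104 − 122304 − 101920 + 43904 = 165784.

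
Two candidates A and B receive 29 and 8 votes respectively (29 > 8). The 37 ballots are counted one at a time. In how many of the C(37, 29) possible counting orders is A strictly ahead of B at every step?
Strict-lead orderings = 21912660

Total orderings of the 37 votes with 29 for A: C(37, 29) = 38608020. By the Bertrand ballot formula (Cycle Lemma / reflection principle), the number of orderings in which A is strictly ahead of B throughout is (p − q)/(p + q) · C(p + q, p) = (29 − 8)/(29 + 8) · 38608020 = 21912660.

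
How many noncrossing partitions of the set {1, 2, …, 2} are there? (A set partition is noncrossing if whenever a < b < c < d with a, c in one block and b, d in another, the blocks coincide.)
C_2 = 2

These noncrossing partitions are counted by the Catalan number C_n = (1/(n + 1)) · C(2n, n). For n = 2: C_2 = (1/3) · C(4, 2) = 6/3 = 2.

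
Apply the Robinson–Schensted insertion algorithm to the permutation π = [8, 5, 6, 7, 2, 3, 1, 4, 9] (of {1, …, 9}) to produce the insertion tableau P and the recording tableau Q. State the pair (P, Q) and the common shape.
P = [1, 3, 4, 9] / [2, 6, 7] / [5] / [8];  Q = [1, 3, 4, 9] / [2, 6, 8] / [5] / [7];  common shape = (4, 3, 1, 1)

Row-insert the values π_1, π_2, … into P one at a time, bumping the leftmost entry strictly greater than the inserted value down to the next row. The recording tableau Q records, in position (i, j), the step at which that cell was added to P.
  Insert 8 (step 1): P = [8];  Q = [1]
  Insert 5 (step 2): P = [5] / [8];  Q = [1] / [2]
  Insert 6 (step 3): P = [5, 6] / [8];  Q = [1, 3] / [2]
  Insert 7 (step 4): P = [5, 6, 7] / [8];  Q = [1, 3, 4] / [2]
  Insert 2 (step 5): P = [2, 6, 7] / [5] / [8];  Q = [1, 3, 4] / [2] / [5]
  Insert 3 (step 6): P = [2, 3, 7] / [5, 6] / [8];  Q = [1, 3, 4] / [2, 6] / [5]
  Insert 1 (step 7): P = [1, 3, 7] / [2, 6] / [5] / [8];  Q = [1, 3, 4] / [2, 6] / [5] / [7]
  Insert 4 (step 8): P = [1, 3, 4] / [2, 6, 7] / [5] / [8];  Q = [1, 3, 4] / [2, 6, 8] / [5] / [7]
  Insert 9 (step 9): P = [1, 3, 4, 9] / [2, 6, 7] / [5] / [8];  Q = [1, 3, 4, 9] / [2, 6, 8] / [5] / [7]
Final shape: (4, 3, 1, 1).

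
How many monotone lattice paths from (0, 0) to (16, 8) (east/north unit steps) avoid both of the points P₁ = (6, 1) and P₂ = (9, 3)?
Number of paths = 480535

Inclusion–exclusion. Total paths: C(24, 16) = 735471. Through P₁: C(7, 6)·C(17, 10) = 136136. Through P₂: C(12, 9)·C(12, 7) = 174240. Since P₁ is strictly southwest of P₂, a monotone path through both must visit P₁ then P₂; paths through both = C(7, 6)·C(5, 3)·C(12, 7) = 55440. Avoid both = 735471 − 136136 − 174240 + 55440 = 480535.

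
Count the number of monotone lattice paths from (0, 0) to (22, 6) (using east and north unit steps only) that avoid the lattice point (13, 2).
Number of paths = 301665

Total paths from (0, 0) to (22, 6): C(28, 22) = 376740. Paths through (13, 2): (paths (0, 0) → (13, 2)) × (paths (13, 2) → (22, 6)) = C(15, 13) · C(13, 9) = 105 · 715 = 75075. Avoidance count = 376740 − 75075 = 301665.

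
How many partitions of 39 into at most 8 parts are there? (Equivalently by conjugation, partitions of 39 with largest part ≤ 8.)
p(39, parts ≤ 8) = 8588

Use the recurrence p(n, m) = p(n, m−1) + p(n−m, m): either the largest part is < m (count p(n, m−1)) or the largest part is exactly m (remove one copy of m, count p(n−m, m)). With p(0, ·) = 1 this gives p(39, parts ≤ 8) = 8588. (By conjugating Young diagrams, this also counts partitions of 39 into at most 8 parts.)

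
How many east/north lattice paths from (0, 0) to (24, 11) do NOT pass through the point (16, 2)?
Number of paths = 413506470

Total paths from (0, 0) to (24, 11): C(35, 24) = 417225900. Paths through (16, 2): (paths (0, 0) → (16, 2)) × (paths (16, 2) → (24, 11)) = C(18, 16) · C(17, 8) = 153 · 24310 = 3719430. Avoidance count = 417225900 − 3719430 = 413506470.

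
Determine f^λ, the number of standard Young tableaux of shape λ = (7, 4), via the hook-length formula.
# SYT of shape (7, 4) = 165

Hook-length formula: f^λ = n! / Π hook(c), product over all cells c of the Young diagram. For λ = (7, 4), n = 11 boxes. Hook lengths by row (left-to-right, top-to-bottom): [8, 7, 6, 5, 3, 2, 1]; [4, 3, 2, 1]. Product of hooks = 241920. So f^λ = 11! / 241920 = 39916800 / 241920 = 165.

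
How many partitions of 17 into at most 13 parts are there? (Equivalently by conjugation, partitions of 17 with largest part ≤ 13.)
p(17, parts ≤ 13) = 290

Use the recurrence p(n, m) = p(n, m−1) + p(n−m, m): either the largest part is < m (count p(n, m−1)) or the largest part is exactly m (remove one copy of m, count p(n−m, m)). With p(0, ·) = 1 this gives p(17, parts ≤ 13) = 290. (By conjugating Young diagrams, this also counts partitions of 17 into at most 13 parts.)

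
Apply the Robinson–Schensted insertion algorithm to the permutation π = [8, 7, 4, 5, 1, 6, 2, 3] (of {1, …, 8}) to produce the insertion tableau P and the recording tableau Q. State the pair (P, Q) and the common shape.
P = [1, 2, 3] / [4, 5, 6] / [7] / [8];  Q = [1, 4, 6] / [2, 7, 8] / [3] / [5];  common shape = (3, 3, 1, 1)

Row-insert the values π_1, π_2, … into P one at a time, bumping the leftmost entry strictly greater than the inserted value down to the next row. The recording tableau Q records, in position (i, j), the step at which that cell was added to P.
  Insert 8 (step 1): P = [8];  Q = [1]
  Insert 7 (step 2): P = [7] / [8];  Q = [1] / [2]
  Insert 4 (step 3): P = [4] / [7] / [8];  Q = [1] / [2] / [3]
  Insert 5 (step 4): P = [4, 5] / [7] / [8];  Q = [1, 4] / [2] / [3]
  Insert 1 (step 5): P = [1, 5] / [4] / [7] / [8];  Q = [1, 4] / [2] / [3] / [5]
  Insert 6 (step 6): P = [1, 5, 6] / [4] / [7] / [8];  Q = [1, 4, 6] / [2] / [3] / [5]
  Insert 2 (step 7): P = [1, 2, 6] / [4, 5] / [7] / [8];  Q = [1, 4, 6] / [2, 7] / [3] / [5]
  Insert 3 (step 8): P = [1, 2, 3] / [4, 5, 6] / [7] / [8];  Q = [1, 4, 6] / [2, 7, 8] / [3] / [5]
Final shape: (3, 3, 1, 1).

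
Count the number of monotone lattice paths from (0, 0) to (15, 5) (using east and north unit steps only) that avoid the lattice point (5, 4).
Number of paths = 14118

Total paths from (0, 0) to (15, 5): C(20, 15) = 15504. Paths through (5, 4): (paths (0, 0) → (5, 4)) × (paths (5, 4) → (15, 5)) = C(9, 5) · C(11, 10) = 126 · 11 = 1386. Avoidance count = 15504 − 1386 = 14118.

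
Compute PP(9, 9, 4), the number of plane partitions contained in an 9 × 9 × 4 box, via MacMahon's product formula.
PP(9, 9, 4) = 1832516612010448

Evaluate the triple product over i = 1..9, j = 1..9, k = 1..4. The factors are (2/1) · (3/2) · (4/3) · (5/4) · (3/2) · (4/3) · (5/4) · (6/5) · … (324 factors total). The numerators and denominators telescope so the product is an integer; carrying out the multiplication exactly gives PP(9, 9, 4) = 1832516612010448.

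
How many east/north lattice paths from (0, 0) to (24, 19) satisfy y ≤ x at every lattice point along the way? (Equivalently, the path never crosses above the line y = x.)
Number of paths = 192113383644

By the reflection principle (André's argument), the number of monotone paths to (24, 19) with n ≤ m that never go above y = x is C(43, 24) − C(43, 25) = 800472431850 − 608359048206 = 192113383644.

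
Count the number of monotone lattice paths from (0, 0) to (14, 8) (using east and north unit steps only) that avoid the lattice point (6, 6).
Number of paths = 278190

Total paths from (0, 0) to (14, 8): C(22, 14) = 319770. Paths through (6, 6): (paths (0, 0) → (6, 6)) × (paths (6, 6) → (14, 8)) = C(12, 6) · C(10, 8) = 924 · 45 = 41580. Avoidance count = 319770 − 41580 = 278190.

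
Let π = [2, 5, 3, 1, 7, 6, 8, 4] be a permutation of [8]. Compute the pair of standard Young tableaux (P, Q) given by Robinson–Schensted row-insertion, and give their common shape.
P = [1, 3, 4, 8] / [2, 6] / [5, 7];  Q = [1, 2, 5, 7] / [3, 6] / [4, 8];  common shape = (4, 2, 2)

Row-insert the values π_1, π_2, … into P one at a time, bumping the leftmost entry strictly greater than the inserted value down to the next row. The recording tableau Q records, in position (i, j), the step at which that cell was added to P.
  Insert 2 (step 1): P = [2];  Q = [1]
  Insert 5 (step 2): P = [2, 5];  Q = [1, 2]
  Insert 3 (step 3): P = [2, 3] / [5];  Q = [1, 2] / [3]
  Insert 1 (step 4): P = [1, 3] / [2] / [5];  Q = [1, 2] / [3] / [4]
  Insert 7 (step 5): P = [1, 3, 7] / [2] / [5];  Q = [1, 2, 5] / [3] / [4]
  Insert 6 (step 6): P = [1, 3, 6] / [2, 7] / [5];  Q = [1, 2, 5] / [3, 6] / [4]
  Insert 8 (step 7): P = [1, 3, 6, 8] / [2, 7] / [5];  Q = [1, 2, 5, 7] / [3, 6] / [4]
  Insert 4 (step 8): P = [1, 3, 4, 8] / [2, 6] / [5, 7];  Q = [1, 2, 5, 7] / [3, 6] / [4, 8]
Final shape: (4, 2, 2).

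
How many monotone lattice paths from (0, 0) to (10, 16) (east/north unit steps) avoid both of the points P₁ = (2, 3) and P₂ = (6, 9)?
Number of paths = 2318185

Inclusion–exclusion. Total paths: C(26, 10) = 5311735. Through P₁: C(5, 2)·C(21, 8) = 2034900. Through P₂: C(15, 6)·C(11, 4) = 1651650. Since P₁ is strictly southwest of P₂, a monotone path through both must visit P₁ then P₂; paths through both = C(5, 2)·C(10, 4)·C(11, 4) = 693000. Avoid both = 5311735 − 2034900 − 1651650 + 693000 = 2318185.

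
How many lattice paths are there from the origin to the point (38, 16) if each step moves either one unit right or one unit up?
Number of paths = 21094923659355

A monotone lattice path from (0, 0) to (38, 16) consists of 38 east steps and 16 north steps in some order, so it is determined by which 38 of the 54 steps are east. The count is C(54, 38) = 21094923659355.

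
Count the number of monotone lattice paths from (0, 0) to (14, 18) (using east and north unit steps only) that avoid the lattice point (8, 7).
Number of paths = 391796040

Total paths from (0, 0) to (14, 18): C(32, 14) = 471435600. Paths through (8, 7): (paths (0, 0) → (8, 7)) × (paths (8, 7) → (14, 18)) = C(15, 8) · C(17, 6) = 6435 · 12376 = 79639560. Avoidance count = 471435600 − 79639560 = 391796040.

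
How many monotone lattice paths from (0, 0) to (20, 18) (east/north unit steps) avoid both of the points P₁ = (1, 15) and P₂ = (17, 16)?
Number of paths = 21909947590

Inclusion–exclusion. Total paths: C(38, 20) = 33578000610. Through P₁: C(16, 1)·C(22, 19) = 24640. Through P₂: C(33, 17)·C(5, 3) = 11668031100. Since P₁ is strictly southwest of P₂, a monotone path through both must visit P₁ then P₂; paths through both = C(16, 1)·C(17, 16)·C(5, 3) = 2720. Avoid both = 33578000610 − 24640 − 11668031100 + 2720 = 21909947590.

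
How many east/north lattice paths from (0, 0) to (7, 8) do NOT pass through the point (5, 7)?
Number of paths = 4059

Total paths from (0, 0) to (7, 8): C(15, 7) = 6435. Paths through (5, 7): (paths (0, 0) → (5, 7)) × (paths (5, 7) → (7, 8)) = C(12, 5) · C(3, 2) = 792 · 3 = 2376. Avoidance count = 6435 − 2376 = 4059.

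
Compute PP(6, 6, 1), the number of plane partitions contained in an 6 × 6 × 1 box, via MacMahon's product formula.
PP(6, 6, 1) = 924

Evaluate the triple product over i = 1..6, j = 1..6, k = 1..1. The factors are (2/1) · (3/2) · (4/3) · (5/4) · (6/5) · (7/6) · (3/2) · (4/3) · … (36 factors total). The numerators and denominators telescope so the product is an integer; carrying out the multiplication exactly gives PP(6, 6, 1) = 924.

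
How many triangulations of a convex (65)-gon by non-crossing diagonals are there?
C_63 = 94295850558771979787935384946380125

These polygon triangulations are counted by the Catalan number C_n = (1/(n + 1)) · C(2n, n). For n = 63: C_63 = (1/64) · C(126, 63) = 6034934435761406706427864636568328000/64 = 94295850558771979787935384946380125.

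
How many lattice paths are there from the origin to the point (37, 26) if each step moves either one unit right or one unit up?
Number of paths = 357174975294274221

A monotone lattice path from (0, 0) to (37, 26) consists of 37 east steps and 26 north steps in some order, so it is determined by which 37 of the 63 steps are east. The count is C(63, 37) = 357174975294274221.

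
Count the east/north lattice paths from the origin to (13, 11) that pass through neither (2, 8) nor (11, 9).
Number of paths = 1474704

Inclusion–exclusion. Total paths: C(24, 13) = 2496144. Through P₁: C(10, 2)·C(14, 11) = 16380. Through P₂: C(20, 11)·C(4, 2) = 1007760. Since P₁ is strictly southwest of P₂, a monotone path through both must visit P₁ then P₂; paths through both = C(10, 2)·C(10, 9)·C(4, 2) = 2700. Avoid both = 2496144 − 16380 − 1007760 + 2700 = 1474704.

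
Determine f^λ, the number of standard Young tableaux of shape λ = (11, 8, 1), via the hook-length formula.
# SYT of shape (11, 8, 1) = 413440

Hook-length formula: f^λ = n! / Π hook(c), product over all cells c of the Young diagram. For λ = (11, 8, 1), n = 20 boxes. Hook lengths by row (left-to-right, top-to-bottom): [13, 11, 10, 9, 8, 7, 6, 5, 3, 2, 1]; [9, 7, 6, 5, 4, 3, 2, 1]; [1]. Product of hooks = 5884534656000. So f^λ = 20! / 5884534656000 = 2432902008176640000 / 5884534656000 = 413440.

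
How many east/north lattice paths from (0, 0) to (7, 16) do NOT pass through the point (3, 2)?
Number of paths = 214557

Total paths from (0, 0) to (7, 16): C(23, 7) = 245157. Paths through (3, 2): (paths (0, 0) → (3, 2)) × (paths (3, 2) → (7, 16)) = C(5, 3) · C(18, 4) = 10 · 3060 = 30600. Avoidance count = 245157 − 30600 = 214557.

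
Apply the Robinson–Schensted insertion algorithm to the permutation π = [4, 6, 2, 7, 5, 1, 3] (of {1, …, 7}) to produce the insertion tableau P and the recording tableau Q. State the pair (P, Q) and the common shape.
P = [1, 3, 7] / [2, 5] / [4, 6];  Q = [1, 2, 4] / [3, 5] / [6, 7];  common shape = (3, 2, 2)

Row-insert the values π_1, π_2, … into P one at a time, bumping the leftmost entry strictly greater than the inserted value down to the next row. The recording tableau Q records, in position (i, j), the step at which that cell was added to P.
  Insert 4 (step 1): P = [4];  Q = [1]
  Insert 6 (step 2): P = [4, 6];  Q = [1, 2]
  Insert 2 (step 3): P = [2, 6] / [4];  Q = [1, 2] / [3]
  Insert 7 (step 4): P = [2, 6, 7] / [4];  Q = [1, 2, 4] / [3]
  Insert 5 (step 5): P = [2, 5, 7] / [4, 6];  Q = [1, 2, 4] / [3, 5]
  Insert 1 (step 6): P = [1, 5, 7] / [2, 6] / [4];  Q = [1, 2, 4] / [3, 5] / [6]
  Insert 3 (step 7): P = [1, 3, 7] / [2, 5] / [4, 6];  Q = [1, 2, 4] / [3, 5] / [6, 7]
Final shape: (3, 2, 2).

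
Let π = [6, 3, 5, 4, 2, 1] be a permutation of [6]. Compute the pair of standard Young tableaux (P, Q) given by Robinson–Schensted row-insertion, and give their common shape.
P = [1, 4] / [2] / [3] / [5] / [6];  Q = [1, 3] / [2] / [4] / [5] / [6];  common shape = (2, 1, 1, 1, 1)

Row-insert the values π_1, π_2, … into P one at a time, bumping the leftmost entry strictly greater than the inserted value down to the next row. The recording tableau Q records, in position (i, j), the step at which that cell was added to P.
  Insert 6 (step 1): P = [6];  Q = [1]
  Insert 3 (step 2): P = [3] / [6];  Q = [1] / [2]
  Insert 5 (step 3): P = [3, 5] / [6];  Q = [1, 3] / [2]
  Insert 4 (step 4): P = [3, 4] / [5] / [6];  Q = [1, 3] / [2] / [4]
  Insert 2 (step 5): P = [2, 4] / [3] / [5] / [6];  Q = [1, 3] / [2] / [4] / [5]
  Insert 1 (step 6): P = [1, 4] / [2] / [3] / [5] / [6];  Q = [1, 3] / [2] / [4] / [5] / [6]
Final shape: (2, 1, 1, 1, 1).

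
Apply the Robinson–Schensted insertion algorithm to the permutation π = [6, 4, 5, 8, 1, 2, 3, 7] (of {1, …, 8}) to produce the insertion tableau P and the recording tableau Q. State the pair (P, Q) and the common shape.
P = [1, 2, 3, 7] / [4, 5, 8] / [6];  Q = [1, 3, 4, 8] / [2, 6, 7] / [5];  common shape = (4, 3, 1)

Row-insert the values π_1, π_2, … into P one at a time, bumping the leftmost entry strictly greater than the inserted value down to the next row. The recording tableau Q records, in position (i, j), the step at which that cell was added to P.
  Insert 6 (step 1): P = [6];  Q = [1]
  Insert 4 (step 2): P = [4] / [6];  Q = [1] / [2]
  Insert 5 (step 3): P = [4, 5] / [6];  Q = [1, 3] / [2]
  Insert 8 (step 4): P = [4, 5, 8] / [6];  Q = [1, 3, 4] / [2]
  Insert 1 (step 5): P = [1, 5, 8] / [4] / [6];  Q = [1, 3, 4] / [2] / [5]
  Insert 2 (step 6): P = [1, 2, 8] / [4, 5] / [6];  Q = [1, 3, 4] / [2, 6] / [5]
  Insert 3 (step 7): P = [1, 2, 3] / [4, 5, 8] / [6];  Q = [1, 3, 4] / [2, 6, 7] / [5]
  Insert 7 (step 8): P = [1, 2, 3, 7] / [4, 5, 8] / [6];  Q = [1, 3, 4, 8] / [2, 6, 7] / [5]
Final shape: (4, 3, 1).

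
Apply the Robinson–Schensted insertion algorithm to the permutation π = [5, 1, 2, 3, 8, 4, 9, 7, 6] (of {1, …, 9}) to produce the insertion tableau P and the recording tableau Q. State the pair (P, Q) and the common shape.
P = [1, 2, 3, 4, 6] / [5, 7, 9] / [8];  Q = [1, 3, 4, 5, 7] / [2, 6, 8] / [9];  common shape = (5, 3, 1)

Row-insert the values π_1, π_2, … into P one at a time, bumping the leftmost entry strictly greater than the inserted value down to the next row. The recording tableau Q records, in position (i, j), the step at which that cell was added to P.
  Insert 5 (step 1): P = [5];  Q = [1]
  Insert 1 (step 2): P = [1] / [5];  Q = [1] / [2]
  Insert 2 (step 3): P = [1, 2] / [5];  Q = [1, 3] / [2]
  Insert 3 (step 4): P = [1, 2, 3] / [5];  Q = [1, 3, 4] / [2]
  Insert 8 (step 5): P = [1, 2, 3, 8] / [5];  Q = [1, 3, 4, 5] / [2]
  Insert 4 (step 6): P = [1, 2, 3, 4] / [5, 8];  Q = [1, 3, 4, 5] / [2, 6]
  Insert 9 (step 7): P = [1, 2, 3, 4, 9] / [5, 8];  Q = [1, 3, 4, 5, 7] / [2, 6]
  Insert 7 (step 8): P = [1, 2, 3, 4, 7] / [5, 8, 9];  Q = [1, 3, 4, 5, 7] / [2, 6, 8]
  Insert 6 (step 9): P = [1, 2, 3, 4, 6] / [5, 7, 9] / [8];  Q = [1, 3, 4, 5, 7] / [2, 6, 8] / [9]
Final shape: (5, 3, 1).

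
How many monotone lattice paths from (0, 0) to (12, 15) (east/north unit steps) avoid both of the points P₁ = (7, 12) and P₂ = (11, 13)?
Number of paths = 7829520

Inclusion–exclusion. Total paths: C(27, 12) = 17383860. Through P₁: C(19, 7)·C(8, 5) = 2821728. Through P₂: C(24, 11)·C(3, 1) = 7488432. Since P₁ is strictly southwest of P₂, a monotone path through both must visit P₁ then P₂; paths through both = C(19, 7)·C(5, 4)·C(3, 1) = 755820. Avoid both = 17383860 − 2821728 − 7488432 + 755820 = 7829520.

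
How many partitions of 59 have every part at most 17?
p(59, parts ≤ 17) = 582691

Use the recurrence p(n, m) = p(n, m−1) + p(n−m, m): either the largest part is < m (count p(n, m−1)) or the largest part is exactly m (remove one copy of m, count p(n−m, m)). With p(0, ·) = 1 this gives p(59, parts ≤ 17) = 582691. (By conjugating Young diagrams, this also counts partitions of 59 into at most 17 parts.)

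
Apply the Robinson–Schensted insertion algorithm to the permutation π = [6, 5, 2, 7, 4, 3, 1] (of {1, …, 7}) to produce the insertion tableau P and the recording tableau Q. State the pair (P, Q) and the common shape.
P = [1, 3] / [2, 7] / [4] / [5] / [6];  Q = [1, 4] / [2, 5] / [3] / [6] / [7];  common shape = (2, 2, 1, 1, 1)

Row-insert the values π_1, π_2, … into P one at a time, bumping the leftmost entry strictly greater than the inserted value down to the next row. The recording tableau Q records, in position (i, j), the step at which that cell was added to P.
  Insert 6 (step 1): P = [6];  Q = [1]
  Insert 5 (step 2): P = [5] / [6];  Q = [1] / [2]
  Insert 2 (step 3): P = [2] / [5] / [6];  Q = [1] / [2] / [3]
  Insert 7 (step 4): P = [2, 7] / [5] / [6];  Q = [1, 4] / [2] / [3]
  Insert 4 (step 5): P = [2, 4] / [5, 7] / [6];  Q = [1, 4] / [2, 5] / [3]
  Insert 3 (step 6): P = [2, 3] / [4, 7] / [5] / [6];  Q = [1, 4] / [2, 5] / [3] / [6]
  Insert 1 (step 7): P = [1, 3] / [2, 7] / [4] / [5] / [6];  Q = [1, 4] / [2, 5] / [3] / [6] / [7]
Final shape: (2, 2, 1, 1, 1).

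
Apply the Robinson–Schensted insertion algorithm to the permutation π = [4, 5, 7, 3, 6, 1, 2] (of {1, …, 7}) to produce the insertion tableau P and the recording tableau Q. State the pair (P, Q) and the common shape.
P = [1, 2, 6] / [3, 5] / [4, 7];  Q = [1, 2, 3] / [4, 5] / [6, 7];  common shape = (3, 2, 2)

Row-insert the values π_1, π_2, … into P one at a time, bumping the leftmost entry strictly greater than the inserted value down to the next row. The recording tableau Q records, in position (i, j), the step at which that cell was added to P.
  Insert 4 (step 1): P = [4];  Q = [1]
  Insert 5 (step 2): P = [4, 5];  Q = [1, 2]
  Insert 7 (step 3): P = [4, 5, 7];  Q = [1, 2, 3]
  Insert 3 (step 4): P = [3, 5, 7] / [4];  Q = [1, 2, 3] / [4]
  Insert 6 (step 5): P = [3, 5, 6] / [4, 7];  Q = [1, 2, 3] / [4, 5]
  Insert 1 (step 6): P = [1, 5, 6] / [3, 7] / [4];  Q = [1, 2, 3] / [4, 5] / [6]
  Insert 2 (step 7): P = [1, 2, 6] / [3, 5] / [4, 7];  Q = [1, 2, 3] / [4, 5] / [6, 7]
Final shape: (3, 2, 2).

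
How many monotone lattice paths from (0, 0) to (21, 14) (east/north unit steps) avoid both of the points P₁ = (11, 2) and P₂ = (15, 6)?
Number of paths = 2122962600

Inclusion–exclusion. Total paths: C(35, 21) = 2319959400. Through P₁: C(13, 11)·C(22, 10) = 50438388. Through P₂: C(21, 15)·C(14, 6) = 162954792. Since P₁ is strictly southwest of P₂, a monotone path through both must visit P₁ then P₂; paths through both = C(13, 11)·C(8, 4)·C(14, 6) = 16396380. Avoid both = 2319959400 − 50438388 − 162954792 + 16396380 = 2122962600.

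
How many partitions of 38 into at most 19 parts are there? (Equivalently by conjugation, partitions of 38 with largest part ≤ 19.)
p(38, parts ≤ 19) = 24418

Use the recurrence p(n, m) = p(n, m−1) + p(n−m, m): either the largest part is < m (count p(n, m−1)) or the largest part is exactly m (remove one copy of m, count p(n−m, m)). With p(0, ·) = 1 this gives p(38, parts ≤ 19) = 24418. (By conjugating Young diagrams, this also counts partitions of 38 into at most 19 parts.)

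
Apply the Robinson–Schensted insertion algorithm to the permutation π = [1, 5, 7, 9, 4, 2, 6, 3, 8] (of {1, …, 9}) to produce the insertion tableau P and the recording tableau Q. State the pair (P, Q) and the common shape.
P = [1, 2, 3, 8] / [4, 6, 9] / [5, 7];  Q = [1, 2, 3, 4] / [5, 7, 9] / [6, 8];  common shape = (4, 3, 2)

Row-insert the values π_1, π_2, … into P one at a time, bumping the leftmost entry strictly greater than the inserted value down to the next row. The recording tableau Q records, in position (i, j), the step at which that cell was added to P.
  Insert 1 (step 1): P = [1];  Q = [1]
  Insert 5 (step 2): P = [1, 5];  Q = [1, 2]
  Insert 7 (step 3): P = [1, 5, 7];  Q = [1, 2, 3]
  Insert 9 (step 4): P = [1, 5, 7, 9];  Q = [1, 2, 3, 4]
  Insert 4 (step 5): P = [1, 4, 7, 9] / [5];  Q = [1, 2, 3, 4] / [5]
  Insert 2 (step 6): P = [1, 2, 7, 9] / [4] / [5];  Q = [1, 2, 3, 4] / [5] / [6]
  Insert 6 (step 7): P = [1, 2, 6, 9] / [4, 7] / [5];  Q = [1, 2, 3, 4] / [5, 7] / [6]
  Insert 3 (step 8): P = [1, 2, 3, 9] / [4, 6] / [5, 7];  Q = [1, 2, 3, 4] / [5, 7] / [6, 8]
  Insert 8 (step 9): P = [1, 2, 3, 8] / [4, 6, 9] / [5, 7];  Q = [1, 2, 3, 4] / [5, 7, 9] / [6, 8]
Final shape: (4, 3, 2).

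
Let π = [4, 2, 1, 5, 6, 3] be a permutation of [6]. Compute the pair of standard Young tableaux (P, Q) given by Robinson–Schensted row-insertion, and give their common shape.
P = [1, 3, 6] / [2, 5] / [4];  Q = [1, 4, 5] / [2, 6] / [3];  common shape = (3, 2, 1)

Row-insert the values π_1, π_2, … into P one at a time, bumping the leftmost entry strictly greater than the inserted value down to the next row. The recording tableau Q records, in position (i, j), the step at which that cell was added to P.
  Insert 4 (step 1): P = [4];  Q = [1]
  Insert 2 (step 2): P = [2] / [4];  Q = [1] / [2]
  Insert 1 (step 3): P = [1] / [2] / [4];  Q = [1] / [2] / [3]
  Insert 5 (step 4): P = [1, 5] / [2] / [4];  Q = [1, 4] / [2] / [3]
  Insert 6 (step 5): P = [1, 5, 6] / [2] / [4];  Q = [1, 4, 5] / [2] / [3]
  Insert 3 (step 6): P = [1, 3, 6] / [2, 5] / [4];  Q = [1, 4, 5] / [2, 6] / [3]
Final shape: (3, 2, 1).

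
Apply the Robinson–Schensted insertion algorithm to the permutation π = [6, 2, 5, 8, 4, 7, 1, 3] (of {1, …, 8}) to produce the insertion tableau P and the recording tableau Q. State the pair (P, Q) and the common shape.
P = [1, 3, 7] / [2, 4] / [5, 8] / [6];  Q = [1, 3, 4] / [2, 6] / [5, 8] / [7];  common shape = (3, 2, 2, 1)

Row-insert the values π_1, π_2, … into P one at a time, bumping the leftmost entry strictly greater than the inserted value down to the next row. The recording tableau Q records, in position (i, j), the step at which that cell was added to P.
  Insert 6 (step 1): P = [6];  Q = [1]
  Insert 2 (step 2): P = [2] / [6];  Q = [1] / [2]
  Insert 5 (step 3): P = [2, 5] / [6];  Q = [1, 3] / [2]
  Insert 8 (step 4): P = [2, 5, 8] / [6];  Q = [1, 3, 4] / [2]
  Insert 4 (step 5): P = [2, 4, 8] / [5] / [6];  Q = [1, 3, 4] / [2] / [5]
  Insert 7 (step 6): P = [2, 4, 7] / [5, 8] / [6];  Q = [1, 3, 4] / [2, 6] / [5]
  Insert 1 (step 7): P = [1, 4, 7] / [2, 8] / [5] / [6];  Q = [1, 3, 4] / [2, 6] / [5] / [7]
  Insert 3 (step 8): P = [1, 3, 7] / [2, 4] / [5, 8] / [6];  Q = [1, 3, 4] / [2, 6] / [5, 8] / [7]
Final shape: (3, 2, 2, 1).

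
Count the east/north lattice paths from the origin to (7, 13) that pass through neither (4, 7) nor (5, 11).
Number of paths = 33492

Inclusion–exclusion. Total paths: C(20, 7) = 77520. Through P₁: C(11, 4)·C(9, 3) = 27720. Through P₂: C(16, 5)·C(4, 2) = 26208. Since P₁ is strictly southwest of P₂, a monotone path through both must visit P₁ then P₂; paths through both = C(11, 4)·C(5, 1)·C(4, 2) = 9900. Avoid both = 77520 − 27720 − 26208 + 9900 = 33492.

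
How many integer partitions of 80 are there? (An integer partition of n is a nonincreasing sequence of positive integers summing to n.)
p(80) = 15796476

Compute p(n) via the recurrence p(n, m) = p(n, m−1) + p(n−m, m), where p(n, m) counts partitions of n with all parts ≤ m and p(n) = p(n, n). The base cases are p(0, m) = 1 and p(n, 0) = 0 for n > 0. Filling the table yields p(80) = 15796476. (Euler's pentagonal recurrence is an alternative.)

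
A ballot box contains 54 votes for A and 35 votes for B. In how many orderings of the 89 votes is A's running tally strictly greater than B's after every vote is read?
Strict-lead orderings = 1477427589907020449807208

Total orderings of the 89 votes with 54 for A: C(89, 54) = 6920581868511832633307448. By the Bertrand ballot formula (Cycle Lemma / reflection principle), the number of orderings in which A is strictly ahead of B throughout is (p − q)/(p + q) · C(p + q, p) = (54 − 35)/(54 + 35) · 6920581868511832633307448 = 1477427589907020449807208.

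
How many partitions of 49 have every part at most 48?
p(49, parts ≤ 48) = 173524

Use the recurrence p(n, m) = p(n, m−1) + p(n−m, m): either the largest part is < m (count p(n, m−1)) or the largest part is exactly m (remove one copy of m, count p(n−m, m)). With p(0, ·) = 1 this gives p(49, parts ≤ 48) = 173524. (By conjugating Young diagrams, this also counts partitions of 49 into at most 48 parts.)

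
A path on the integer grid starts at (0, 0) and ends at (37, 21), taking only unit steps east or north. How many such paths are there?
Number of paths = 3342649210440540

A monotone lattice path from (0, 0) to (37, 21) consists of 37 east steps and 21 north steps in some order, so it is determined by which 37 of the 58 steps are east. The count is C(58, 37) = 3342649210440540.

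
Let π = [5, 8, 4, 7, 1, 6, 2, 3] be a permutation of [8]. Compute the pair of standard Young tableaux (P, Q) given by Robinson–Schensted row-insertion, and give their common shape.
P = [1, 2, 3] / [4, 6] / [5, 7] / [8];  Q = [1, 2, 8] / [3, 4] / [5, 6] / [7];  common shape = (3, 2, 2, 1)

Row-insert the values π_1, π_2, … into P one at a time, bumping the leftmost entry strictly greater than the inserted value down to the next row. The recording tableau Q records, in position (i, j), the step at which that cell was added to P.
  Insert 5 (step 1): P = [5];  Q = [1]
  Insert 8 (step 2): P = [5, 8];  Q = [1, 2]
  Insert 4 (step 3): P = [4, 8] / [5];  Q = [1, 2] / [3]
  Insert 7 (step 4): P = [4, 7] / [5, 8];  Q = [1, 2] / [3, 4]
  Insert 1 (step 5): P = [1, 7] / [4, 8] / [5];  Q = [1, 2] / [3, 4] / [5]
  Insert 6 (step 6): P = [1, 6] / [4, 7] / [5, 8];  Q = [1, 2] / [3, 4] / [5, 6]
  Insert 2 (step 7): P = [1, 2] / [4, 6] / [5, 7] / [8];  Q = [1, 2] / [3, 4] / [5, 6] / [7]
  Insert 3 (step 8): P = [1, 2, 3] / [4, 6] / [5, 7] / [8];  Q = [1, 2, 8] / [3, 4] / [5, 6] / [7]
Final shape: (3, 2, 2, 1).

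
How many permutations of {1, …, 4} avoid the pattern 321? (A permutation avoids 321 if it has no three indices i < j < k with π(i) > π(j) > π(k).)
C_4 = 14

These 321-avoiding permutations are counted by the Catalan number C_n = (1/(n + 1)) · C(2n, n). For n = 4: C_4 = (1/5) · C(8, 4) = 70/5 = 14.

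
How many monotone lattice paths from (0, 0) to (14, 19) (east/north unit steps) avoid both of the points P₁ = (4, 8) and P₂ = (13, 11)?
Number of paths = 622729584

Inclusion–exclusion. Total paths: C(33, 14) = 818809200. Through P₁: C(12, 4)·C(21, 10) = 174594420. Through P₂: C(24, 13)·C(9, 1) = 22465296. Since P₁ is strictly southwest of P₂, a monotone path through both must visit P₁ then P₂; paths through both = C(12, 4)·C(12, 9)·C(9, 1) = 980100. Avoid both = 818809200 − 174594420 − 22465296 + 980100 = 622729584.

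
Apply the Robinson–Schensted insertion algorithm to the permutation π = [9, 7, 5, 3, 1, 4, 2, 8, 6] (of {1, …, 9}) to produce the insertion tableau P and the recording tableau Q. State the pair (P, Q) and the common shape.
P = [1, 2, 6] / [3, 4, 8] / [5] / [7] / [9];  Q = [1, 6, 8] / [2, 7, 9] / [3] / [4] / [5];  common shape = (3, 3, 1, 1, 1)

Row-insert the values π_1, π_2, … into P one at a time, bumping the leftmost entry strictly greater than the inserted value down to the next row. The recording tableau Q records, in position (i, j), the step at which that cell was added to P.
  Insert 9 (step 1): P = [9];  Q = [1]
  Insert 7 (step 2): P = [7] / [9];  Q = [1] / [2]
  Insert 5 (step 3): P = [5] / [7] / [9];  Q = [1] / [2] / [3]
  Insert 3 (step 4): P = [3] / [5] / [7] / [9];  Q = [1] / [2] / [3] / [4]
  Insert 1 (step 5): P = [1] / [3] / [5] / [7] / [9];  Q = [1] / [2] / [3] / [4] / [5]
  Insert 4 (step 6): P = [1, 4] / [3] / [5] / [7] / [9];  Q = [1, 6] / [2] / [3] / [4] / [5]
  Insert 2 (step 7): P = [1, 2] / [3, 4] / [5] / [7] / [9];  Q = [1, 6] / [2, 7] / [3] / [4] / [5]
  Insert 8 (step 8): P = [1, 2, 8] / [3, 4] / [5] / [7] / [9];  Q = [1, 6, 8] / [2, 7] / [3] / [4] / [5]
  Insert 6 (step 9): P = [1, 2, 6] / [3, 4, 8] / [5] / [7] / [9];  Q = [1, 6, 8] / [2, 7, 9] / [3] / [4] / [5]
Final shape: (3, 3, 1, 1, 1).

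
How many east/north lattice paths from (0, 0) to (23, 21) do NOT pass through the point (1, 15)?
Number of paths = 2012610372240

Total paths from (0, 0) to (23, 21): C(44, 23) = 2012616400080. Paths through (1, 15): (paths (0, 0) → (1, 15)) × (paths (1, 15) → (23, 21)) = C(16, 1) · C(28, 22) = 16 · 376740 = 6027840. Avoidance count = 2012616400080 − 6027840 = 2012610372240.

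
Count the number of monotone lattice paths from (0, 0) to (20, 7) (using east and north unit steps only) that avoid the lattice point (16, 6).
Number of paths = 514965

Total paths from (0, 0) to (20, 7): C(27, 20) = 888030. Paths through (16, 6): (paths (0, 0) → (16, 6)) × (paths (16, 6) → (20, 7)) = C(22, 16) · C(5, 4) = 74613 · 5 = 373065. Avoidance count = 888030 − 373065 = 514965.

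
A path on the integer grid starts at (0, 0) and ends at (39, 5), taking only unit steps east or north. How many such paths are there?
Number of paths = 1086008

A monotone lattice path from (0, 0) to (39, 5) consists of 39 east steps and 5 north steps in some order, so it is determined by which 39 of the 44 steps are east. The count is C(44, 39) = 1086008.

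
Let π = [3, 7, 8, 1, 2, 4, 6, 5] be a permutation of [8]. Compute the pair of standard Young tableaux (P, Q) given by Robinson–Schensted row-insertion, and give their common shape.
P = [1, 2, 4, 5] / [3, 6, 8] / [7];  Q = [1, 2, 3, 7] / [4, 5, 6] / [8];  common shape = (4, 3, 1)

Row-insert the values π_1, π_2, … into P one at a time, bumping the leftmost entry strictly greater than the inserted value down to the next row. The recording tableau Q records, in position (i, j), the step at which that cell was added to P.
  Insert 3 (step 1): P = [3];  Q = [1]
  Insert 7 (step 2): P = [3, 7];  Q = [1, 2]
  Insert 8 (step 3): P = [3, 7, 8];  Q = [1, 2, 3]
  Insert 1 (step 4): P = [1, 7, 8] / [3];  Q = [1, 2, 3] / [4]
  Insert 2 (step 5): P = [1, 2, 8] / [3, 7];  Q = [1, 2, 3] / [4, 5]
  Insert 4 (step 6): P = [1, 2, 4] / [3, 7, 8];  Q = [1, 2, 3] / [4, 5, 6]
  Insert 6 (step 7): P = [1, 2, 4, 6] / [3, 7, 8];  Q = [1, 2, 3, 7] / [4, 5, 6]
  Insert 5 (step 8): P = [1, 2, 4, 5] / [3, 6, 8] / [7];  Q = [1, 2, 3, 7] / [4, 5, 6] / [8]
Final shape: (4, 3, 1).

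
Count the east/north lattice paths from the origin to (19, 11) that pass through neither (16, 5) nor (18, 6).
Number of paths = 52476690

Inclusion–exclusion. Total paths: C(30, 19) = 54627300. Through P₁: C(21, 16)·C(9, 3) = 1709316. Through P₂: C(24, 18)·C(6, 1) = 807576. Since P₁ is strictly southwest of P₂, a monotone path through both must visit P₁ then P₂; paths through both = C(21, 16)·C(3, 2)·C(6, 1) = 366282. Avoid both = 54627300 − 1709316 − 807576 + 366282 = 52476690.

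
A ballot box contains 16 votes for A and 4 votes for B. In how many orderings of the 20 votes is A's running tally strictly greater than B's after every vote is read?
Strict-lead orderings = 2907

Total orderings of the 20 votes with 16 for A: C(20, 16) = 4845. By the Bertrand ballot formula (Cycle Lemma / reflection principle), the number of orderings in which A is strictly ahead of B throughout is (p − q)/(p + q) · C(p + q, p) = (16 − 4)/(16 + 4) · 4845 = 2907.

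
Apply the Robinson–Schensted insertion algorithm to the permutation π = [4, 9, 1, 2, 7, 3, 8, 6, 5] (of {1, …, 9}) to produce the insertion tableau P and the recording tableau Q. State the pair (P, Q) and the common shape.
P = [1, 2, 3, 5] / [4, 6, 8] / [7] / [9];  Q = [1, 2, 5, 7] / [3, 4, 8] / [6] / [9];  common shape = (4, 3, 1, 1)

Row-insert the values π_1, π_2, … into P one at a time, bumping the leftmost entry strictly greater than the inserted value down to the next row. The recording tableau Q records, in position (i, j), the step at which that cell was added to P.
  Insert 4 (step 1): P = [4];  Q = [1]
  Insert 9 (step 2): P = [4, 9];  Q = [1, 2]
  Insert 1 (step 3): P = [1, 9] / [4];  Q = [1, 2] / [3]
  Insert 2 (step 4): P = [1, 2] / [4, 9];  Q = [1, 2] / [3, 4]
  Insert 7 (step 5): P = [1, 2, 7] / [4, 9];  Q = [1, 2, 5] / [3, 4]
  Insert 3 (step 6): P = [1, 2, 3] / [4, 7] / [9];  Q = [1, 2, 5] / [3, 4] / [6]
  Insert 8 (step 7): P = [1, 2, 3, 8] / [4, 7] / [9];  Q = [1, 2, 5, 7] / [3, 4] / [6]
  Insert 6 (step 8): P = [1, 2, 3, 6] / [4, 7, 8] / [9];  Q = [1, 2, 5, 7] / [3, 4, 8] / [6]
  Insert 5 (step 9): P = [1, 2, 3, 5] / [4, 6, 8] / [7] / [9];  Q = [1, 2, 5, 7] / [3, 4, 8] / [6] / [9]
Final shape: (4, 3, 1, 1).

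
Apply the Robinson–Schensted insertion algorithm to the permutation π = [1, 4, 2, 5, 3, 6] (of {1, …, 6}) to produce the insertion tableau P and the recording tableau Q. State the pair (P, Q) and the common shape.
P = [1, 2, 3, 6] / [4, 5];  Q = [1, 2, 4, 6] / [3, 5];  common shape = (4, 2)

Row-insert the values π_1, π_2, … into P one at a time, bumping the leftmost entry strictly greater than the inserted value down to the next row. The recording tableau Q records, in position (i, j), the step at which that cell was added to P.
  Insert 1 (step 1): P = [1];  Q = [1]
  Insert 4 (step 2): P = [1, 4];  Q = [1, 2]
  Insert 2 (step 3): P = [1, 2] / [4];  Q = [1, 2] / [3]
  Insert 5 (step 4): P = [1, 2, 5] / [4];  Q = [1, 2, 4] / [3]
  Insert 3 (step 5): P = [1, 2, 3] / [4, 5];  Q = [1, 2, 4] / [3, 5]
  Insert 6 (step 6): P = [1, 2, 3, 6] / [4, 5];  Q = [1, 2, 4, 6] / [3, 5]
Final shape: (4, 2).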